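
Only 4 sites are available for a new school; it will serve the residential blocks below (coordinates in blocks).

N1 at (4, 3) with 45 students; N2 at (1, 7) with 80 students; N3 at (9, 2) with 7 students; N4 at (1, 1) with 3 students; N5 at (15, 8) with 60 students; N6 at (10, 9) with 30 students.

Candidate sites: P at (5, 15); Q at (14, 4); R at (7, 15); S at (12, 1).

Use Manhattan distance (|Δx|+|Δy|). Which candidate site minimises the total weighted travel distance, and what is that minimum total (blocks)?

Total weighted distance at each candidate:
  P (5, 15): total = 3068
  Q (14, 4): total = 2442
  R (7, 15): total = 3130
  S (12, 1): total = 2771
Minimum is at Q with total 2442 blocks.

Q, total 2442 blocks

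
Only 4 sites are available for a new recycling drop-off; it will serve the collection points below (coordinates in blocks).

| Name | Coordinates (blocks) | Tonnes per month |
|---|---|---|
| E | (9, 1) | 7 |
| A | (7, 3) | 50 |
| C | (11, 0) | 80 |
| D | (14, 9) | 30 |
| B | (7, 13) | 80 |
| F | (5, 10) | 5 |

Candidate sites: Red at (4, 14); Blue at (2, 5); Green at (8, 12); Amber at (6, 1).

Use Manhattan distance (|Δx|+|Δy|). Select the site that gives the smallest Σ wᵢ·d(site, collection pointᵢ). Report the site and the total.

Amber, total 2221 blocks

Total weighted distance at each candidate:
  Red (4, 14): total = 3301
  Blue (2, 5): total = 3107
  Green (8, 12): total = 2239
  Amber (6, 1): total = 2221
Minimum is at Amber with total 2221 blocks.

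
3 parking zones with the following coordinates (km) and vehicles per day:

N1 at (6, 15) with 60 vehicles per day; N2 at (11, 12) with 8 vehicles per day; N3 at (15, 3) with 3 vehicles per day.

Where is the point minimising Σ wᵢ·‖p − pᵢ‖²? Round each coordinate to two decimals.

(6.94, 14.15)

The minimiser of Σwᵢ‖p−pᵢ‖² is the weighted centroid p* = (Σwᵢpᵢ)/(Σwᵢ).
Σwᵢ = 71.
Σwᵢxᵢ = 60·6 + 8·11 + 3·15 = 493.
Σwᵢyᵢ = 60·15 + 8·12 + 3·3 = 1005.
x* = 493/71 = 6.94, y* = 1005/71 = 14.15.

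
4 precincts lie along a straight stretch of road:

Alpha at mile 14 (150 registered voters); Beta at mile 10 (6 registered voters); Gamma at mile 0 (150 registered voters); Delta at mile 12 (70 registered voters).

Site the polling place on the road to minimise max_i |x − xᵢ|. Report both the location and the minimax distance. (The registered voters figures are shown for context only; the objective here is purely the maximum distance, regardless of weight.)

location 7, max distance 7

The 1-center on a line is the midpoint of the two extreme points: leftmost at 0, rightmost at 14.
Optimal location = (0 + 14)/2 = 7; maximum distance = (14 − 0)/2 = 7.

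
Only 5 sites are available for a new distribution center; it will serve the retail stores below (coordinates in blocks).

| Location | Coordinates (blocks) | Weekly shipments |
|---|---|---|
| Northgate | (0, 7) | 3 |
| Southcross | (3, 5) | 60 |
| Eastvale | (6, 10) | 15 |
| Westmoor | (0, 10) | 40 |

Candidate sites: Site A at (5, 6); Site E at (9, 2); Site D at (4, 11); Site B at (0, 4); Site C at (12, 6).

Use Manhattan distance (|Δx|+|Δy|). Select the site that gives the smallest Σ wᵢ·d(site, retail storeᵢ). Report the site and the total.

Site A, total 633 blocks

Total weighted distance at each candidate:
  Site A (5, 6): total = 633
  Site E (9, 2): total = 1427
  Site D (4, 11): total = 689
  Site B (0, 4): total = 669
  Site C (12, 6): total = 1429
Minimum is at Site A with total 633 blocks.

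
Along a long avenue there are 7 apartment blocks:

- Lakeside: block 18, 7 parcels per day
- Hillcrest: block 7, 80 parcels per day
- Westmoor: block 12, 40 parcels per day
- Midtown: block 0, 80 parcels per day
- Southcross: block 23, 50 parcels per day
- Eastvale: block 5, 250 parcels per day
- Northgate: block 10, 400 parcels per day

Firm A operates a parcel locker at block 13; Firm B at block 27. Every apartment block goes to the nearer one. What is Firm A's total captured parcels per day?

The indifferent point is the midpoint (13+27)/2 = 20; apartment blocks left of it (closer to Firm A at 13) go to Firm A, those right go to Firm B.
  Midtown at 0 (w=80) → Firm A
  Eastvale at 5 (w=250) → Firm A
  Hillcrest at 7 (w=80) → Firm A
  Northgate at 10 (w=400) → Firm A
  Westmoor at 12 (w=40) → Firm A
  Lakeside at 18 (w=7) → Firm A
  Southcross at 23 (w=50) → Firm B
Firm A captures 857; Firm B captures 50.

857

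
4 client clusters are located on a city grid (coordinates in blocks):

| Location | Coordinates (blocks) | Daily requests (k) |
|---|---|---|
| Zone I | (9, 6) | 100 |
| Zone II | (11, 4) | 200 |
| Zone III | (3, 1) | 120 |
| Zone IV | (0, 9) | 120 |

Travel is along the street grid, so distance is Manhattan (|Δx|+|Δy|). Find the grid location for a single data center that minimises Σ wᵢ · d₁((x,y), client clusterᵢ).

(9, 4)

Manhattan distance separates: Σwᵢ(|x−xᵢ|+|y−yᵢ|) = Σwᵢ|x−xᵢ| + Σwᵢ|y−yᵢ|, so x and y are optimised independently as 1-D weighted medians.
Total weight W = 540; half = 270.
x-coordinate, sorted with cumulative weight:
  x=0 (Zone IV, w=120) cum 120
  x=3 (Zone III, w=120) cum 240
  x=9 (Zone I, w=100) cum 340  ← median
  x=11 (Zone II, w=200) cum 540
⇒ x* = 9
y-coordinate, sorted with cumulative weight:
  y=1 (Zone III, w=120) cum 120
  y=4 (Zone II, w=200) cum 320  ← median
  y=6 (Zone I, w=100) cum 420
  y=9 (Zone IV, w=120) cum 540
⇒ y* = 4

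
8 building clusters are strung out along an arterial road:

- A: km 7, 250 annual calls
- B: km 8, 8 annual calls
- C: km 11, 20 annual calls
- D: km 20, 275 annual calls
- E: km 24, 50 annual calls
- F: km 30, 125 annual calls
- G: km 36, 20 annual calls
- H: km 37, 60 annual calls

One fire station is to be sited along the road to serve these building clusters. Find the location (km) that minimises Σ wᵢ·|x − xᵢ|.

x = 20

For a sum of weighted absolute distances on a line, the optimum is the weighted median (not the mean). Total weight W = 808; half-weight = 404.
Sort by position and accumulate weight:
  km 7 (A, w=250) → cum 250
  km 8 (B, w=8) → cum 258
  km 11 (C, w=20) → cum 278
  km 20 (D, w=275) → cum 553  ≥ 404 → median here
  km 24 (E, w=50) → cum 603
  km 30 (F, w=125) → cum 728
  km 36 (G, w=20) → cum 748
  km 37 (H, w=60) → cum 808
Optimal location: km 20.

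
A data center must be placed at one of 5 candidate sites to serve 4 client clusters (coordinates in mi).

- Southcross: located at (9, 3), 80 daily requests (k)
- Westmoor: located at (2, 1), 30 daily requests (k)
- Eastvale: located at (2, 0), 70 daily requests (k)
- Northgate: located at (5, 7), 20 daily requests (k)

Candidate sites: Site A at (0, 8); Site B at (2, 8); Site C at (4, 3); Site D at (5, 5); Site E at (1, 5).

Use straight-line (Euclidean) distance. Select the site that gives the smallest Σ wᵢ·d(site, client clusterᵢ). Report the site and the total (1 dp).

Total weighted distance at each candidate:
  Site A (0, 8): total = 1721.3
  Site B (2, 8): total = 1521.4
  Site C (4, 3): total = 819.7
  Site D (5, 5): total = 955.9
  Site E (1, 5): total = 1229.8
Minimum is at Site C with total 819.7 mi.

Site C, total 819.7 mi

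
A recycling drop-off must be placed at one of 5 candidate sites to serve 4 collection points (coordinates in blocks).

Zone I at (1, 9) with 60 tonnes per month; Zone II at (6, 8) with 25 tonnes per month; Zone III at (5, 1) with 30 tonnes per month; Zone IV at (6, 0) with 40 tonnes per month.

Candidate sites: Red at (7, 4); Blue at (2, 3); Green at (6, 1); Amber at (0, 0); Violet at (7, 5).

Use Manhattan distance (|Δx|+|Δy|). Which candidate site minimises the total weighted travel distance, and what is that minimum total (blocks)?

Total weighted distance at each candidate:
  Red (7, 4): total = 1135
  Blue (2, 3): total = 1075
  Green (6, 1): total = 1025
  Amber (0, 0): total = 1370
  Violet (7, 5): total = 1120
Minimum is at Green with total 1025 blocks.

Green, total 1025 blocks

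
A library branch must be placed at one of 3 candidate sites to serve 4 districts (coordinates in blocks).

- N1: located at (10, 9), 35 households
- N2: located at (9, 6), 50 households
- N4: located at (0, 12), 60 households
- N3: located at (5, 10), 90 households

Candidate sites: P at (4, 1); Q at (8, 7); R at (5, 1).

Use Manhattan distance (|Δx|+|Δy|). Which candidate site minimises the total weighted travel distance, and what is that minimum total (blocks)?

Total weighted distance at each candidate:
  P (4, 1): total = 2790
  Q (8, 7): total = 1560
  R (5, 1): total = 2675
Minimum is at Q with total 1560 blocks.

Q, total 1560 blocks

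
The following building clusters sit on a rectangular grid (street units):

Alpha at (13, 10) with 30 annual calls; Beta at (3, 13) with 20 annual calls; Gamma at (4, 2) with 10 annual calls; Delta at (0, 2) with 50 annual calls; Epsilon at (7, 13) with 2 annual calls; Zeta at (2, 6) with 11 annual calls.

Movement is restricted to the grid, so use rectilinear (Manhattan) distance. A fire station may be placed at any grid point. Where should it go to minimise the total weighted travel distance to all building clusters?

(3, 6)

Manhattan distance separates: Σwᵢ(|x−xᵢ|+|y−yᵢ|) = Σwᵢ|x−xᵢ| + Σwᵢ|y−yᵢ|, so x and y are optimised independently as 1-D weighted medians.
Total weight W = 123; half = 61.5.
x-coordinate, sorted with cumulative weight:
  x=0 (Delta, w=50) cum 50
  x=2 (Zeta, w=11) cum 61
  x=3 (Beta, w=20) cum 81  ← median
  x=4 (Gamma, w=10) cum 91
  x=7 (Epsilon, w=2) cum 93
  x=13 (Alpha, w=30) cum 123
⇒ x* = 3
y-coordinate, sorted with cumulative weight:
  y=2 (Gamma, w=10) cum 10
  y=2 (Delta, w=50) cum 60
  y=6 (Zeta, w=11) cum 71  ← median
  y=10 (Alpha, w=30) cum 101
  y=13 (Beta, w=20) cum 121
  y=13 (Epsilon, w=2) cum 123
⇒ y* = 6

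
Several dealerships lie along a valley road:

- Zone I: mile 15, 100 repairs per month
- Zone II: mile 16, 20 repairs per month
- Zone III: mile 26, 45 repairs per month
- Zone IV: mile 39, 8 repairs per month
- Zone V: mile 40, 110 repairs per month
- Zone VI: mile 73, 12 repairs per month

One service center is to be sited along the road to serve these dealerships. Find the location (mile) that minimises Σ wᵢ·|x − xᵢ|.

For a sum of weighted absolute distances on a line, the optimum is the weighted median (not the mean). Total weight W = 295; half-weight = 147.5.
Sort by position and accumulate weight:
  mile 15 (Zone I, w=100) → cum 100
  mile 16 (Zone II, w=20) → cum 120
  mile 26 (Zone III, w=45) → cum 165  ≥ 147.5 → median here
  mile 39 (Zone IV, w=8) → cum 173
  mile 40 (Zone V, w=110) → cum 283
  mile 73 (Zone VI, w=12) → cum 295
Optimal location: mile 26.

x = 26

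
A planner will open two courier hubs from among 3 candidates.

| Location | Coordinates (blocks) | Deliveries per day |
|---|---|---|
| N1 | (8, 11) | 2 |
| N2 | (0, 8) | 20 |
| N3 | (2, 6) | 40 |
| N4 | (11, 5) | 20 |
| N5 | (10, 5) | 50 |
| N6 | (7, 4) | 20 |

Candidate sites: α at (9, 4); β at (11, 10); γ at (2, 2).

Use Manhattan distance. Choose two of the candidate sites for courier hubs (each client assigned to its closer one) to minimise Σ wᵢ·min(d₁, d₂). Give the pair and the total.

Evaluate every pair (each demand assigned to the nearer of the two):
  {α, γ}: total = 536
  {α, β}: total = 828
  {β, γ}: total = 868
Best pair: {α, γ} with total 536.

{α, γ}, total 536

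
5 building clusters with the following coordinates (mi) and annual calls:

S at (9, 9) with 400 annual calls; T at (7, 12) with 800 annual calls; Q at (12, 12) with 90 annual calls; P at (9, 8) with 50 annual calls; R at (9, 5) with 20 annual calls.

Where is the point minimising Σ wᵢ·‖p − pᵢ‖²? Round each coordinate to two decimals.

The minimiser of Σwᵢ‖p−pᵢ‖² is the weighted centroid p* = (Σwᵢpᵢ)/(Σwᵢ).
Σwᵢ = 1360.
Σwᵢxᵢ = 400·9 + 800·7 + 90·12 + 50·9 + 20·9 = 10910.
Σwᵢyᵢ = 400·9 + 800·12 + 90·12 + 50·8 + 20·5 = 14780.
x* = 10910/1360 = 8.02, y* = 14780/1360 = 10.87.

(8.02, 10.87)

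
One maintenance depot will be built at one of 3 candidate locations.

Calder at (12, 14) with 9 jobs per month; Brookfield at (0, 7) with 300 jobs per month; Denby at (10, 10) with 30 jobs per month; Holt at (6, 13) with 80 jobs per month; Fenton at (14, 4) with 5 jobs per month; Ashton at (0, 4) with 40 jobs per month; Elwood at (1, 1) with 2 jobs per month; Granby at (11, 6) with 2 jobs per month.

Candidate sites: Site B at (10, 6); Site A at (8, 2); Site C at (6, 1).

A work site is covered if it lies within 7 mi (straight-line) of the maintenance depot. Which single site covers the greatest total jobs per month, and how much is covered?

Coverage radius r = 7 mi; a point is covered iff (Δx)²+(Δy)² ≤ 7² = 49.
  Site B (10, 6): covers {Denby, Fenton, Granby} → 37
  Site A (8, 2): covers {Fenton, Granby} → 7
  Site C (6, 1): covers {Ashton, Elwood} → 42
Maximum coverage at Site C: 42 jobs per month.

Site C, covering 42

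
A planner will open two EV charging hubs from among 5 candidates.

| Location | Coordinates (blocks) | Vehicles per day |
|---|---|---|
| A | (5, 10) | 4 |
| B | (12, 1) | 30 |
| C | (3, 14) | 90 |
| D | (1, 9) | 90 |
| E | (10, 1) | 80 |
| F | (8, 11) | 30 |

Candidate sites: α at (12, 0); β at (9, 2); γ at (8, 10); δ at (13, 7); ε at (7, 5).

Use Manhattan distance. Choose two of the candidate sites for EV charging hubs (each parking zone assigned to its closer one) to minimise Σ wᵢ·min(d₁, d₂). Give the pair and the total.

{α, γ}, total 1842

Evaluate every pair (each demand assigned to the nearer of the two):
  {α, γ}: total = 1842
  {β, γ}: total = 1852
  {γ, ε}: total = 2402
  {γ, δ}: total = 2502
  {α, ε}: total = 2578
  {β, ε}: total = 2588
  {δ, ε}: total = 3078
  {α, δ}: total = 3374
  {β, δ}: total = 3384
  {α, β}: total = 3508
Best pair: {α, γ} with total 1842.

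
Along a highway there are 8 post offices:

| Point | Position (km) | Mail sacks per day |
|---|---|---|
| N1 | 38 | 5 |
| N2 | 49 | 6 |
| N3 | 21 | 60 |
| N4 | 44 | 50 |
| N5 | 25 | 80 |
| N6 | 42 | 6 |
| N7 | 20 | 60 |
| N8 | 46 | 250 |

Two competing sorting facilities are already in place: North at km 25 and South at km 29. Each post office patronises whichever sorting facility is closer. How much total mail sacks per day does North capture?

200

The indifferent point is the midpoint (25+29)/2 = 27; post offices left of it (closer to North at 25) go to North, those right go to South.
  N7 at 20 (w=60) → North
  N3 at 21 (w=60) → North
  N5 at 25 (w=80) → North
  N1 at 38 (w=5) → South
  N6 at 42 (w=6) → South
  N4 at 44 (w=50) → South
  N8 at 46 (w=250) → South
  N2 at 49 (w=6) → South
North captures 200; South captures 317.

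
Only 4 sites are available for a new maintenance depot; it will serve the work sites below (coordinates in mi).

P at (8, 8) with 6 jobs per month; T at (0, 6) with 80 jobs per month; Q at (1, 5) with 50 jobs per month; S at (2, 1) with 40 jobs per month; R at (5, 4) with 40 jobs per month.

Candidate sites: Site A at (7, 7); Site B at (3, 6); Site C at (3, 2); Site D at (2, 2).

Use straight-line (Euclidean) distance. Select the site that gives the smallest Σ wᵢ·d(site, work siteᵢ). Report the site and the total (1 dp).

Total weighted distance at each candidate:
  Site A (7, 7): total = 1347.0
  Site B (3, 6): total = 701.2
  Site C (3, 2): total = 796.8
  Site D (2, 2): total = 751.0
Minimum is at Site B with total 701.2 mi.

Site B, total 701.2 mi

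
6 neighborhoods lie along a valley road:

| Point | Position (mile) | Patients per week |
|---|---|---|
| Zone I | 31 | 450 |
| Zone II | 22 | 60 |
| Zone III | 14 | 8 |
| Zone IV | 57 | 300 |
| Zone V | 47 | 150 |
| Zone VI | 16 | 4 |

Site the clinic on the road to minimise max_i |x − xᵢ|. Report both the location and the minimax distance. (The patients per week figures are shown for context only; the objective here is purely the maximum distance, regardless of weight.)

The 1-center on a line is the midpoint of the two extreme points: leftmost at 14, rightmost at 57.
Optimal location = (14 + 57)/2 = 35.5; maximum distance = (57 − 14)/2 = 21.5.

location 35.5, max distance 21.5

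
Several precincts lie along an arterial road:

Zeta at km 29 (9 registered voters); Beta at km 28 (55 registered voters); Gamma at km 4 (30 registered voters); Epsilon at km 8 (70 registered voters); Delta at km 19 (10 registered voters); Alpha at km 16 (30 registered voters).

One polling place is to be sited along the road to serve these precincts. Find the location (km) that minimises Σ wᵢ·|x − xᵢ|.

x = 16

For a sum of weighted absolute distances on a line, the optimum is the weighted median (not the mean). Total weight W = 204; half-weight = 102.
Sort by position and accumulate weight:
  km 4 (Gamma, w=30) → cum 30
  km 8 (Epsilon, w=70) → cum 100
  km 16 (Alpha, w=30) → cum 130  ≥ 102 → median here
  km 19 (Delta, w=10) → cum 140
  km 28 (Beta, w=55) → cum 195
  km 29 (Zeta, w=9) → cum 204
Optimal location: km 16.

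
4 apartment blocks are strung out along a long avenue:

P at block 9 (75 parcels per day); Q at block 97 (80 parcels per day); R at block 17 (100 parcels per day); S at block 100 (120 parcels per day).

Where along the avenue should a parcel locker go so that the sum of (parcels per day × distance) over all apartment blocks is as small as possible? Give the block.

x = 97

For a sum of weighted absolute distances on a line, the optimum is the weighted median (not the mean). Total weight W = 375; half-weight = 187.5.
Sort by position and accumulate weight:
  block 9 (P, w=75) → cum 75
  block 17 (R, w=100) → cum 175
  block 97 (Q, w=80) → cum 255  ≥ 187.5 → median here
  block 100 (S, w=120) → cum 375
Optimal location: block 97.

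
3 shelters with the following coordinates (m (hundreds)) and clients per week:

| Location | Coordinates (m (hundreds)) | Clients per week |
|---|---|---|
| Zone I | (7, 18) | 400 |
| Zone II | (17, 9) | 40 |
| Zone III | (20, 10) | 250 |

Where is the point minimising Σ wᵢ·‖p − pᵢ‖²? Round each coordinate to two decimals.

The minimiser of Σwᵢ‖p−pᵢ‖² is the weighted centroid p* = (Σwᵢpᵢ)/(Σwᵢ).
Σwᵢ = 690.
Σwᵢxᵢ = 400·7 + 40·17 + 250·20 = 8480.
Σwᵢyᵢ = 400·18 + 40·9 + 250·10 = 10060.
x* = 8480/690 = 12.29, y* = 10060/690 = 14.58.

(12.29, 14.58)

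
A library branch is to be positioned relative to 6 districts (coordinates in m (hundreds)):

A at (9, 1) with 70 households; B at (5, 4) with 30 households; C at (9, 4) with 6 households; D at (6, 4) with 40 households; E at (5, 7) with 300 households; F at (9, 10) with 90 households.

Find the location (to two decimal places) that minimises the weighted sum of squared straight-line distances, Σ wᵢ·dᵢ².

(6.31, 6.29)

The minimiser of Σwᵢ‖p−pᵢ‖² is the weighted centroid p* = (Σwᵢpᵢ)/(Σwᵢ).
Σwᵢ = 536.
Σwᵢxᵢ = 70·9 + 30·5 + 6·9 + 40·6 + 300·5 + 90·9 = 3384.
Σwᵢyᵢ = 70·1 + 30·4 + 6·4 + 40·4 + 300·7 + 90·10 = 3374.
x* = 3384/536 = 6.31, y* = 3374/536 = 6.29.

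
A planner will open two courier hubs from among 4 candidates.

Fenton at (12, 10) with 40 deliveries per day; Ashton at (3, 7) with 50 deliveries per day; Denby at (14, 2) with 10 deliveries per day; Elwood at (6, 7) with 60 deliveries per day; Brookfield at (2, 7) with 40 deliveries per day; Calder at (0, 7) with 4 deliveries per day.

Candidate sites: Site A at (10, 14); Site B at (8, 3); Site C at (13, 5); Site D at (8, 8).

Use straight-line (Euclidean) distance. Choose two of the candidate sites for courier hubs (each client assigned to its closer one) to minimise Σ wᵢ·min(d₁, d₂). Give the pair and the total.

Evaluate every pair (each demand assigned to the nearer of the two):
  {Site C, Site D}: total = 875.2
  {Site B, Site D}: total = 904.4
  {Site A, Site D}: total = 928.4
  {Site B, Site C}: total = 1148.3
  {Site A, Site B}: total = 1152.4
  {Site A, Site C}: total = 1616.3
Best pair: {Site C, Site D} with total 875.2.

{Site C, Site D}, total 875.2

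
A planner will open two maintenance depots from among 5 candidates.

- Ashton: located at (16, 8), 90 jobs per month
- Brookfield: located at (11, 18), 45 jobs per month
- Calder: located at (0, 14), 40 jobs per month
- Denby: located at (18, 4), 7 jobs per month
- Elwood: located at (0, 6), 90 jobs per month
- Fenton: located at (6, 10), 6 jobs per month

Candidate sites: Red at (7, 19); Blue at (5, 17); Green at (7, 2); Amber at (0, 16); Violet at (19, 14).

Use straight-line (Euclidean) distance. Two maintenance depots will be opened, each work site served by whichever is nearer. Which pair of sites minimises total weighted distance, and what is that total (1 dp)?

Evaluate every pair (each demand assigned to the nearer of the two):
  {Amber, Violet}: total = 2107.5
  {Blue, Violet}: total = 2311.0
  {Blue, Green}: total = 2326.8
  {Red, Green}: total = 2355.4
  {Green, Violet}: total = 2406.3
  {Green, Amber}: total = 2408.9
  {Red, Violet}: total = 2586.9
  {Red, Amber}: total = 2625.8
  {Blue, Amber}: total = 2704.0
  {Red, Blue}: total = 2956.5
Best pair: {Amber, Violet} with total 2107.5.

{Amber, Violet}, total 2107.5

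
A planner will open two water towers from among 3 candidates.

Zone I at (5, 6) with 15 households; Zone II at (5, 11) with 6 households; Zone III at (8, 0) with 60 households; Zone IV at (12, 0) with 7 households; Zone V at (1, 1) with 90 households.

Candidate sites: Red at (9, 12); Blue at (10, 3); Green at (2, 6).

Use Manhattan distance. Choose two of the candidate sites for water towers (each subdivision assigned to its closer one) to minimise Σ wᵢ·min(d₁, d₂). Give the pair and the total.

{Blue, Green}, total 968

Evaluate every pair (each demand assigned to the nearer of the two):
  {Blue, Green}: total = 968
  {Red, Green}: total = 1440
  {Red, Blue}: total = 1475
Best pair: {Blue, Green} with total 968.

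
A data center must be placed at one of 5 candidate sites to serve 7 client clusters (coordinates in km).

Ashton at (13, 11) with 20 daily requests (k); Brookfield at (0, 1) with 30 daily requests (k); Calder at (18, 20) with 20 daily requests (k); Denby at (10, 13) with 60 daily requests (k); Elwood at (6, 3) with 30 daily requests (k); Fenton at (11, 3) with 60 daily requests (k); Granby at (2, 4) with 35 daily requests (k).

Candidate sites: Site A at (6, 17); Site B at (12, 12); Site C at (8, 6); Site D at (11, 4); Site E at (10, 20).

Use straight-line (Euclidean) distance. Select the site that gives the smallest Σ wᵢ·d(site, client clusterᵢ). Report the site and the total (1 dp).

Site C, total 1789.4 km

Total weighted distance at each candidate:
  Site A (6, 17): total = 3071.8
  Site B (12, 12): total = 2166.9
  Site C (8, 6): total = 1789.4
  Site D (11, 4): total = 1908.2
  Site E (10, 20): total = 3585.7
Minimum is at Site C with total 1789.4 km.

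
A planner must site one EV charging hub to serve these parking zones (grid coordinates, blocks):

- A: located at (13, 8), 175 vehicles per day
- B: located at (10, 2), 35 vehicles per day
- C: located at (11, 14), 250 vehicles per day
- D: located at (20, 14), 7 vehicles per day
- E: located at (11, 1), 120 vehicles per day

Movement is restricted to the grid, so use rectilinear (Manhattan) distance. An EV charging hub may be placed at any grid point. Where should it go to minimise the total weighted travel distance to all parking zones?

Manhattan distance separates: Σwᵢ(|x−xᵢ|+|y−yᵢ|) = Σwᵢ|x−xᵢ| + Σwᵢ|y−yᵢ|, so x and y are optimised independently as 1-D weighted medians.
Total weight W = 587; half = 293.5.
x-coordinate, sorted with cumulative weight:
  x=10 (B, w=35) cum 35
  x=11 (C, w=250) cum 285
  x=11 (E, w=120) cum 405  ← median
  x=13 (A, w=175) cum 580
  x=20 (D, w=7) cum 587
⇒ x* = 11
y-coordinate, sorted with cumulative weight:
  y=1 (E, w=120) cum 120
  y=2 (B, w=35) cum 155
  y=8 (A, w=175) cum 330  ← median
  y=14 (C, w=250) cum 580
  y=14 (D, w=7) cum 587
⇒ y* = 8

(11, 8)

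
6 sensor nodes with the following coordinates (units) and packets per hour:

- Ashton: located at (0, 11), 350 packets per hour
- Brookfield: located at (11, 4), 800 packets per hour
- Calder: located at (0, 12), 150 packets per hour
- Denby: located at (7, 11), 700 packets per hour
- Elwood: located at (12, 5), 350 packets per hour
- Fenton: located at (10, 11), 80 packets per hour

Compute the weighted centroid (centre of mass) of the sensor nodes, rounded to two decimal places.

(7.70, 7.89)

The minimiser of Σwᵢ‖p−pᵢ‖² is the weighted centroid p* = (Σwᵢpᵢ)/(Σwᵢ).
Σwᵢ = 2430.
Σwᵢxᵢ = 350·0 + 800·11 + 150·0 + 700·7 + 350·12 + 80·10 = 18700.
Σwᵢyᵢ = 350·11 + 800·4 + 150·12 + 700·11 + 350·5 + 80·11 = 19180.
x* = 18700/2430 = 7.70, y* = 19180/2430 = 7.89.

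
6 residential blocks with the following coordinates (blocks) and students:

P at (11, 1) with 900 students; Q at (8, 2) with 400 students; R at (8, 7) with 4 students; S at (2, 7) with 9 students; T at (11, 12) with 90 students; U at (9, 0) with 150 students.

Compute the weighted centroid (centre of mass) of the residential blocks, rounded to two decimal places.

The minimiser of Σwᵢ‖p−pᵢ‖² is the weighted centroid p* = (Σwᵢpᵢ)/(Σwᵢ).
Σwᵢ = 1553.
Σwᵢxᵢ = 900·11 + 400·8 + 4·8 + 9·2 + 90·11 + 150·9 = 15490.
Σwᵢyᵢ = 900·1 + 400·2 + 4·7 + 9·7 + 90·12 + 150·0 = 2871.
x* = 15490/1553 = 9.97, y* = 2871/1553 = 1.85.

(9.97, 1.85)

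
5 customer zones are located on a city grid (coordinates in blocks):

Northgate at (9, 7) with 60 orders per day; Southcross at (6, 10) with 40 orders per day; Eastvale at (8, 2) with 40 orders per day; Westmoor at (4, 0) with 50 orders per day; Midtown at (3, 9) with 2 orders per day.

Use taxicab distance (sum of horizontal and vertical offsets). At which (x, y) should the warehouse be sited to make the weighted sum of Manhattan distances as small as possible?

(8, 7)

Manhattan distance separates: Σwᵢ(|x−xᵢ|+|y−yᵢ|) = Σwᵢ|x−xᵢ| + Σwᵢ|y−yᵢ|, so x and y are optimised independently as 1-D weighted medians.
Total weight W = 192; half = 96.
x-coordinate, sorted with cumulative weight:
  x=3 (Midtown, w=2) cum 2
  x=4 (Westmoor, w=50) cum 52
  x=6 (Southcross, w=40) cum 92
  x=8 (Eastvale, w=40) cum 132  ← median
  x=9 (Northgate, w=60) cum 192
⇒ x* = 8
y-coordinate, sorted with cumulative weight:
  y=0 (Westmoor, w=50) cum 50
  y=2 (Eastvale, w=40) cum 90
  y=7 (Northgate, w=60) cum 150  ← median
  y=9 (Midtown, w=2) cum 152
  y=10 (Southcross, w=40) cum 192
⇒ y* = 7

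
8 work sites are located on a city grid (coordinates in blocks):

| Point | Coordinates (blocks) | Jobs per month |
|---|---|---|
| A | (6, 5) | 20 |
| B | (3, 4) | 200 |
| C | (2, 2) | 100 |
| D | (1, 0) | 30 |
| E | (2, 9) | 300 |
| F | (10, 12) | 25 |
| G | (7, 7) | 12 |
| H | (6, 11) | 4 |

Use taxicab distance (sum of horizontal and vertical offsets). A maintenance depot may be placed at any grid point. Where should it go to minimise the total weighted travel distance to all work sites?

(2, 5)

Manhattan distance separates: Σwᵢ(|x−xᵢ|+|y−yᵢ|) = Σwᵢ|x−xᵢ| + Σwᵢ|y−yᵢ|, so x and y are optimised independently as 1-D weighted medians.
Total weight W = 691; half = 345.5.
x-coordinate, sorted with cumulative weight:
  x=1 (D, w=30) cum 30
  x=2 (C, w=100) cum 130
  x=2 (E, w=300) cum 430  ← median
  x=3 (B, w=200) cum 630
  x=6 (A, w=20) cum 650
  x=6 (H, w=4) cum 654
  x=7 (G, w=12) cum 666
  x=10 (F, w=25) cum 691
⇒ x* = 2
y-coordinate, sorted with cumulative weight:
  y=0 (D, w=30) cum 30
  y=2 (C, w=100) cum 130
  y=4 (B, w=200) cum 330
  y=5 (A, w=20) cum 350  ← median
  y=7 (G, w=12) cum 362
  y=9 (E, w=300) cum 662
  y=11 (H, w=4) cum 666
  y=12 (F, w=25) cum 691
⇒ y* = 5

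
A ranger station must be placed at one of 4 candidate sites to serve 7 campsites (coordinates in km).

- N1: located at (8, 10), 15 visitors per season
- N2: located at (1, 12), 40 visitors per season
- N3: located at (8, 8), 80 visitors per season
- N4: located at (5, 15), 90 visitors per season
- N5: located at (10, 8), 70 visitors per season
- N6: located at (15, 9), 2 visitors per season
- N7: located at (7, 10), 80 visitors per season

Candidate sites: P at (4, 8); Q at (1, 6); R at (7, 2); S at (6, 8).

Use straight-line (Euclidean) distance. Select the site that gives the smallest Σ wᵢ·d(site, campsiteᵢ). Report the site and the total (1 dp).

S, total 1571.9 km

Total weighted distance at each candidate:
  P (4, 8): total = 1954.0
  Q (1, 6): total = 3080.6
  R (7, 2): total = 3388.6
  S (6, 8): total = 1571.9
Minimum is at S with total 1571.9 km.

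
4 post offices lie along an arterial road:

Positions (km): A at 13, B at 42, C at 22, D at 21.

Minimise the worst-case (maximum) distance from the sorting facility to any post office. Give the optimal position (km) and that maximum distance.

location 27.5, max distance 14.5

The 1-center on a line is the midpoint of the two extreme points: leftmost at 13, rightmost at 42.
Optimal location = (13 + 42)/2 = 27.5; maximum distance = (42 − 13)/2 = 14.5.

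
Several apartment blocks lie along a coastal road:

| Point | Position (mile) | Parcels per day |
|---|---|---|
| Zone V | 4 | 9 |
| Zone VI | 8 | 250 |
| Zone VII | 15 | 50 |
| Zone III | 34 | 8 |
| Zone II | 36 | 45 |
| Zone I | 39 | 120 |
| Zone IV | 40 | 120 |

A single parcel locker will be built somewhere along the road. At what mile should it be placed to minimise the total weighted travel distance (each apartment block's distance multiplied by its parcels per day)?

x = 15

For a sum of weighted absolute distances on a line, the optimum is the weighted median (not the mean). Total weight W = 602; half-weight = 301.
Sort by position and accumulate weight:
  mile 4 (Zone V, w=9) → cum 9
  mile 8 (Zone VI, w=250) → cum 259
  mile 15 (Zone VII, w=50) → cum 309  ≥ 301 → median here
  mile 34 (Zone III, w=8) → cum 317
  mile 36 (Zone II, w=45) → cum 362
  mile 39 (Zone I, w=120) → cum 482
  mile 40 (Zone IV, w=120) → cum 602
Optimal location: mile 15.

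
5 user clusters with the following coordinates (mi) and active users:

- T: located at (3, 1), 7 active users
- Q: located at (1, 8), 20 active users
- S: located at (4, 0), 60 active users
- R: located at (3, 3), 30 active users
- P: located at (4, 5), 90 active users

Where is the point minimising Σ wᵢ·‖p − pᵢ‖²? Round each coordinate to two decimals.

The minimiser of Σwᵢ‖p−pᵢ‖² is the weighted centroid p* = (Σwᵢpᵢ)/(Σwᵢ).
Σwᵢ = 207.
Σwᵢxᵢ = 7·3 + 20·1 + 60·4 + 30·3 + 90·4 = 731.
Σwᵢyᵢ = 7·1 + 20·8 + 60·0 + 30·3 + 90·5 = 707.
x* = 731/207 = 3.53, y* = 707/207 = 3.42.

(3.53, 3.42)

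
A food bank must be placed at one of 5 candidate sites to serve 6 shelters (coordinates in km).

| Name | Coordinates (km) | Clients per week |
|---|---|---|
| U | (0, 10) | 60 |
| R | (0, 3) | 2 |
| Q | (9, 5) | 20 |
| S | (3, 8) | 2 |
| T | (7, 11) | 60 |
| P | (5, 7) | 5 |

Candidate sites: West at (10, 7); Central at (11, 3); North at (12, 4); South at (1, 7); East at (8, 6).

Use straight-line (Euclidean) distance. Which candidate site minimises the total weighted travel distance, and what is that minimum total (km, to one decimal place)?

South, total 820.0 km

Total weighted distance at each candidate:
  West (10, 7): total = 1031.8
  Central (11, 3): total = 1452.5
  North (12, 4): total = 1466.2
  South (1, 7): total = 820.0
  East (8, 6): total = 914.6
Minimum is at South with total 820.0 km.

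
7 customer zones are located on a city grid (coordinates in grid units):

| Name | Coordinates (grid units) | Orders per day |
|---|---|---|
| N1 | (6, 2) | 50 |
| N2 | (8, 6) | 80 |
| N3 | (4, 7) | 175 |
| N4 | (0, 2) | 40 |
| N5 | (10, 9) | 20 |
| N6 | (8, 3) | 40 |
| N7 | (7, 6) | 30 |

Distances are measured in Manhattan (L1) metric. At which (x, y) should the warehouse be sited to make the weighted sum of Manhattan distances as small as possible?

(6, 6)

Manhattan distance separates: Σwᵢ(|x−xᵢ|+|y−yᵢ|) = Σwᵢ|x−xᵢ| + Σwᵢ|y−yᵢ|, so x and y are optimised independently as 1-D weighted medians.
Total weight W = 435; half = 217.5.
x-coordinate, sorted with cumulative weight:
  x=0 (N4, w=40) cum 40
  x=4 (N3, w=175) cum 215
  x=6 (N1, w=50) cum 265  ← median
  x=7 (N7, w=30) cum 295
  x=8 (N2, w=80) cum 375
  x=8 (N6, w=40) cum 415
  x=10 (N5, w=20) cum 435
⇒ x* = 6
y-coordinate, sorted with cumulative weight:
  y=2 (N1, w=50) cum 50
  y=2 (N4, w=40) cum 90
  y=3 (N6, w=40) cum 130
  y=6 (N2, w=80) cum 210
  y=6 (N7, w=30) cum 240  ← median
  y=7 (N3, w=175) cum 415
  y=9 (N5, w=20) cum 435
⇒ y* = 6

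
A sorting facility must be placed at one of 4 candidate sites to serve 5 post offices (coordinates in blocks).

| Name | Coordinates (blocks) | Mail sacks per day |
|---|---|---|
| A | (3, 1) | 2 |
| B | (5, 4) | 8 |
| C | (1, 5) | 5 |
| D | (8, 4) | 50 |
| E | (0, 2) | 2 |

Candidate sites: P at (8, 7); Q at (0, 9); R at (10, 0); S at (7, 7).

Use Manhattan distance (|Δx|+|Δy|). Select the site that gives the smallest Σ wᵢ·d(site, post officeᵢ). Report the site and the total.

P, total 291 blocks

Total weighted distance at each candidate:
  P (8, 7): total = 291
  Q (0, 9): total = 791
  R (10, 0): total = 482
  S (7, 7): total = 324
Minimum is at P with total 291 blocks.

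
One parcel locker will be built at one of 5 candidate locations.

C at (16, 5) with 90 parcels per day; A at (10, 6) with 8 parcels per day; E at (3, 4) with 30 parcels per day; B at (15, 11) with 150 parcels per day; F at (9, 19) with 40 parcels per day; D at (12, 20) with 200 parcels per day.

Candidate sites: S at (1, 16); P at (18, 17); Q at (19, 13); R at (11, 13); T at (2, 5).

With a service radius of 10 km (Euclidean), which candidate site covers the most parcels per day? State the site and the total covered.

R, covering 488

Coverage radius r = 10 km; a point is covered iff (Δx)²+(Δy)² ≤ 10² = 100.
  S (1, 16): covers {F} → 40
  P (18, 17): covers {B, F, D} → 390
  Q (19, 13): covers {C, B, D} → 440
  R (11, 13): covers {C, A, B, F, D} → 488
  T (2, 5): covers {A, E} → 38
Maximum coverage at R: 488 parcels per day.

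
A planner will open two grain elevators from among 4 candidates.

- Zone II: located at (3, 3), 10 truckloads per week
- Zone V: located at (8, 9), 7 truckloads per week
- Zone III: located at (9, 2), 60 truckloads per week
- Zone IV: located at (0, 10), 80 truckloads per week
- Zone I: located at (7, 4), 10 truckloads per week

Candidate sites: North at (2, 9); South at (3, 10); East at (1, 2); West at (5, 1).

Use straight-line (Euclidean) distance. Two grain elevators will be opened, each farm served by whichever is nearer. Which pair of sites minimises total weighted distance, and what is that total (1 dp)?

Evaluate every pair (each demand assigned to the nearer of the two):
  {North, West}: total = 532.6
  {South, West}: total = 587.4
  {North, East}: total = 786.5
  {South, East}: total = 841.3
  {North, South}: total = 940.1
  {East, West}: total = 1010.6
Best pair: {North, West} with total 532.6.

{North, West}, total 532.6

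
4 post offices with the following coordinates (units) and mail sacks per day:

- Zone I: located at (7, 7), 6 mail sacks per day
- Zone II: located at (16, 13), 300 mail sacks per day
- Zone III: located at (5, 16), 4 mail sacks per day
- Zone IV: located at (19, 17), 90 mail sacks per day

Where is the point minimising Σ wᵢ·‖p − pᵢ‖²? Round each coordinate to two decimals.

The minimiser of Σwᵢ‖p−pᵢ‖² is the weighted centroid p* = (Σwᵢpᵢ)/(Σwᵢ).
Σwᵢ = 400.
Σwᵢxᵢ = 6·7 + 300·16 + 4·5 + 90·19 = 6572.
Σwᵢyᵢ = 6·7 + 300·13 + 4·16 + 90·17 = 5536.
x* = 6572/400 = 16.43, y* = 5536/400 = 13.84.

(16.43, 13.84)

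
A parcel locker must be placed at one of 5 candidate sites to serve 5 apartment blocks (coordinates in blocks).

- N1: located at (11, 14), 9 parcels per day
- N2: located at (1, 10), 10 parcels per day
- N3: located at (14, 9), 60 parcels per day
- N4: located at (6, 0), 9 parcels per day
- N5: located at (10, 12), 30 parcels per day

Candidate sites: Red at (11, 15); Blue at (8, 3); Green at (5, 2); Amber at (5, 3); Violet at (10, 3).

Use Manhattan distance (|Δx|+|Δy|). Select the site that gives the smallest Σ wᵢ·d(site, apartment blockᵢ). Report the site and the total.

Red, total 999 blocks

Total weighted distance at each candidate:
  Red (11, 15): total = 999
  Blue (8, 3): total = 1361
  Green (5, 2): total = 1719
  Amber (5, 3): total = 1619
  Violet (10, 3): total = 1201
Minimum is at Red with total 999 blocks.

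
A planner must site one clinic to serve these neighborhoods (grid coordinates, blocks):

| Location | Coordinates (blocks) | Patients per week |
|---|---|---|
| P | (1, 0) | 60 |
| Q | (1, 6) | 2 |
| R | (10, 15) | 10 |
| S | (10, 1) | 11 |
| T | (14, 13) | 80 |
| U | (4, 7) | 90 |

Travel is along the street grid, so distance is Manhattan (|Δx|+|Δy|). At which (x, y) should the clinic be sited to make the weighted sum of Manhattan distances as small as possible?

Manhattan distance separates: Σwᵢ(|x−xᵢ|+|y−yᵢ|) = Σwᵢ|x−xᵢ| + Σwᵢ|y−yᵢ|, so x and y are optimised independently as 1-D weighted medians.
Total weight W = 253; half = 126.5.
x-coordinate, sorted with cumulative weight:
  x=1 (P, w=60) cum 60
  x=1 (Q, w=2) cum 62
  x=4 (U, w=90) cum 152  ← median
  x=10 (R, w=10) cum 162
  x=10 (S, w=11) cum 173
  x=14 (T, w=80) cum 253
⇒ x* = 4
y-coordinate, sorted with cumulative weight:
  y=0 (P, w=60) cum 60
  y=1 (S, w=11) cum 71
  y=6 (Q, w=2) cum 73
  y=7 (U, w=90) cum 163  ← median
  y=13 (T, w=80) cum 243
  y=15 (R, w=10) cum 253
⇒ y* = 7

(4, 7)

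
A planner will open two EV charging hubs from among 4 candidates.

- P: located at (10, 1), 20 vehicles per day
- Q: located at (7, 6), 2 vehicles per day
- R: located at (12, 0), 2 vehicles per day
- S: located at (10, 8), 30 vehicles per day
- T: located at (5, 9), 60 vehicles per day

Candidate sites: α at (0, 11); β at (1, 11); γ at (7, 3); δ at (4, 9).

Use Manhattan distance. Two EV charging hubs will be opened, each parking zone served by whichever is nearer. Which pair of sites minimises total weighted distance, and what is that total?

Evaluate every pair (each demand assigned to the nearer of the two):
  {γ, δ}: total = 392
  {α, δ}: total = 596
  {β, δ}: total = 596
  {β, γ}: total = 722
  {α, γ}: total = 782
  {α, β}: total = 1166
Best pair: {γ, δ} with total 392.

{γ, δ}, total 392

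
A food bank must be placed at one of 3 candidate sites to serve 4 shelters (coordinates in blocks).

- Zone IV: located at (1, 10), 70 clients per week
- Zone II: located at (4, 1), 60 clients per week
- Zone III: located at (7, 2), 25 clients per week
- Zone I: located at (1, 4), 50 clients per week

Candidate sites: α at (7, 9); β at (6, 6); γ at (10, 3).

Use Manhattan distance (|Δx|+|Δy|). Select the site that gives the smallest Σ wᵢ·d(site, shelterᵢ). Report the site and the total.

Total weighted distance at each candidate:
  α (7, 9): total = 1875
  β (6, 6): total = 1525
  γ (10, 3): total = 2200
Minimum is at β with total 1525 blocks.

β, total 1525 blocks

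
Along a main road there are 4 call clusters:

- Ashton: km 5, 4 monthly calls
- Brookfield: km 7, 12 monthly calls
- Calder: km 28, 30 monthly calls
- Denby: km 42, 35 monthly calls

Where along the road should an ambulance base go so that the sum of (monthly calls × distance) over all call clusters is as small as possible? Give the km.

x = 28

For a sum of weighted absolute distances on a line, the optimum is the weighted median (not the mean). Total weight W = 81; half-weight = 40.5.
Sort by position and accumulate weight:
  km 5 (Ashton, w=4) → cum 4
  km 7 (Brookfield, w=12) → cum 16
  km 28 (Calder, w=30) → cum 46  ≥ 40.5 → median here
  km 42 (Denby, w=35) → cum 81
Optimal location: km 28.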